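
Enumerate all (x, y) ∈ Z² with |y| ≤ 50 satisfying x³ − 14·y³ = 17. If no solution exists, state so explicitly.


The equation is x³ - 14y³ = 17. For fixed y, x³ = 14·y³ + 17, so a solution requires the RHS to be a perfect cube.
Strategy: iterate y from -50 to 50, compute RHS = 14·y³ + 17, and check whether it is a (positive or negative) perfect cube.
Check small values of y:
  y = 0: RHS = 17 is not a perfect cube.
  y = 1: RHS = 31 is not a perfect cube.
  y = -1: RHS = 3 is not a perfect cube.
  y = 2: RHS = 129 is not a perfect cube.
  y = -2: RHS = -95 is not a perfect cube.
  y = 3: RHS = 395 is not a perfect cube.
  y = -3: RHS = -361 is not a perfect cube.
Continuing the search up to |y| = 50 finds no solutions either.
No (x, y) in the scanned range satisfies the equation.

No integer solutions with |y| ≤ 50.


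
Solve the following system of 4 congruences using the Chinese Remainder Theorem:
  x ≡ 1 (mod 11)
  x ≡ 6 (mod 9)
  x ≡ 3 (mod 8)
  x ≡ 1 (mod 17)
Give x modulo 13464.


Product of moduli M = 11 · 9 · 8 · 17 = 13464.
Merge one congruence at a time:
  Start: x ≡ 1 (mod 11).
  Combine with x ≡ 6 (mod 9); new modulus lcm = 99.
    Write x = 1 + 11·t and substitute into x ≡ 6 (mod 9): 11·t ≡ 6 − 1 = 5 (mod 9).
    Reduce coefficients mod 9: 2·t ≡ 5 (mod 9).
    The inverse of 2 mod 9 is 5 (since 2·5 = 10 = 1·9 + 1), so t ≡ 5·5 = 25 ≡ 7 (mod 9).
    Then x = 1 + 11·7 = 78, valid modulo lcm(11, 9) = 99: x ≡ 78 (mod 99).
  Combine with x ≡ 3 (mod 8); new modulus lcm = 792.
    Write x = 78 + 99·t and substitute into x ≡ 3 (mod 8): 99·t ≡ 3 − 78 = -75 (mod 8).
    Reduce coefficients mod 8: 3·t ≡ 5 (mod 8).
    The inverse of 3 mod 8 is 3 (since 3·3 = 9 = 1·8 + 1), so t ≡ 3·5 = 15 ≡ 7 (mod 8).
    Then x = 78 + 99·7 = 771, valid modulo lcm(99, 8) = 792: x ≡ 771 (mod 792).
  Combine with x ≡ 1 (mod 17); new modulus lcm = 13464.
    Write x = 771 + 792·t and substitute into x ≡ 1 (mod 17): 792·t ≡ 1 − 771 = -770 (mod 17).
    Reduce coefficients mod 17: 10·t ≡ 12 (mod 17).
    The inverse of 10 mod 17 is 12 (since 10·12 = 120 = 7·17 + 1), so t ≡ 12·12 = 144 ≡ 8 (mod 17).
    Then x = 771 + 792·8 = 7107, valid modulo lcm(792, 17) = 13464: x ≡ 7107 (mod 13464).
Verify against each original: 7107 mod 11 = 1, 7107 mod 9 = 6, 7107 mod 8 = 3, 7107 mod 17 = 1.

x ≡ 7107 (mod 13464).


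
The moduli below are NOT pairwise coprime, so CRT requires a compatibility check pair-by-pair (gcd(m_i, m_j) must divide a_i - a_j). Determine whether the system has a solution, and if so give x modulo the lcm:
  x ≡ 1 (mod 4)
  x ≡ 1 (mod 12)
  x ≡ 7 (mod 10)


Moduli 4, 12, 10 are not pairwise coprime, so CRT works modulo lcm(m_i) when all pairwise compatibility conditions hold.
Pairwise compatibility: gcd(m_i, m_j) must divide a_i - a_j for every pair.
Merge one congruence at a time:
  Start: x ≡ 1 (mod 4).
  Combine with x ≡ 1 (mod 12): gcd(4, 12) = 4; 1 - 1 = 0, which IS divisible by 4, so compatible.
    Write x = 1 + 4·t and substitute into x ≡ 1 (mod 12): 4·t ≡ 1 − 1 = 0 (mod 12).
    Divide the congruence (and modulus) by g = 4: 1·t ≡ 0 (mod 3).
    So t ≡ 0 (mod 3).
    Then x = 1 + 4·0 = 1, valid modulo lcm(4, 12) = 12: x ≡ 1 (mod 12).
  Combine with x ≡ 7 (mod 10): gcd(12, 10) = 2; 7 - 1 = 6, which IS divisible by 2, so compatible.
    Write x = 1 + 12·t and substitute into x ≡ 7 (mod 10): 12·t ≡ 7 − 1 = 6 (mod 10).
    Divide the congruence (and modulus) by g = 2: 6·t ≡ 3 (mod 5).
    Reduce coefficients mod 5: 1·t ≡ 3 (mod 5).
    So t ≡ 3 (mod 5).
    Then x = 1 + 12·3 = 37, valid modulo lcm(12, 10) = 60: x ≡ 37 (mod 60).
Verify: 37 mod 4 = 1, 37 mod 12 = 1, 37 mod 10 = 7.

x ≡ 37 (mod 60).


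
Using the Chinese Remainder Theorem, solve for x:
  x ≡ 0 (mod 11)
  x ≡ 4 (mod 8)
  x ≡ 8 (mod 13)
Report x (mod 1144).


Moduli 11, 8, 13 are pairwise coprime; by CRT there is a unique solution modulo M = 11 · 8 · 13 = 1144.
Solve pairwise, accumulating the modulus:
  Start with x ≡ 0 (mod 11).
  Combine with x ≡ 4 (mod 8): since gcd(11, 8) = 1, we get a unique residue mod 88.
    Write x = 0 + 11·t and substitute into x ≡ 4 (mod 8): 11·t ≡ 4 − 0 = 4 (mod 8).
    Reduce coefficients mod 8: 3·t ≡ 4 (mod 8).
    The inverse of 3 mod 8 is 3 (since 3·3 = 9 = 1·8 + 1), so t ≡ 3·4 = 12 ≡ 4 (mod 8).
    Then x = 0 + 11·4 = 44, valid modulo lcm(11, 8) = 88: x ≡ 44 (mod 88).
  Combine with x ≡ 8 (mod 13): since gcd(88, 13) = 1, we get a unique residue mod 1144.
    Write x = 44 + 88·t and substitute into x ≡ 8 (mod 13): 88·t ≡ 8 − 44 = -36 (mod 13).
    Reduce coefficients mod 13: 10·t ≡ 3 (mod 13).
    The inverse of 10 mod 13 is 4 (since 10·4 = 40 = 3·13 + 1), so t ≡ 4·3 = 12 ≡ 12 (mod 13).
    Then x = 44 + 88·12 = 1100, valid modulo lcm(88, 13) = 1144: x ≡ 1100 (mod 1144).
Verify: 1100 mod 11 = 0 ✓, 1100 mod 8 = 4 ✓, 1100 mod 13 = 8 ✓.

x ≡ 1100 (mod 1144).


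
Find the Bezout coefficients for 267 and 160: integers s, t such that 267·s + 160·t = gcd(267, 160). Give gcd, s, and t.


Euclidean algorithm on (267, 160) — divide until remainder is 0:
  267 = 1 · 160 + 107
  160 = 1 · 107 + 53
  107 = 2 · 53 + 1
  53 = 53 · 1 + 0
gcd(267, 160) = 1.
Track Bezout coefficients alongside the remainders: start with r₀ = 267 = a·1 + b·0 (s = 1, t = 0) and r₁ = 160 = a·0 + b·1 (s = 0, t = 1); each new remainder r_{k+1} = r_{k-1} − q_k·r_k inherits s_{k+1} = s_{k-1} − q_k·s_k, t_{k+1} = t_{k-1} − q_k·t_k, so r_k = a·s_k + b·t_k at every step:
  q = 1: r = 107, s = 1 − 1·0 = 1, t = 0 − 1·1 = -1  (check: 267·1 + 160·(-1) = 107)
  q = 1: r = 53, s = 0 − 1·1 = -1, t = 1 − 1·(-1) = 2  (check: 267·(-1) + 160·2 = 53)
  q = 2: r = 1, s = 1 − 2·(-1) = 3, t = -1 − 2·2 = -5  (check: 267·3 + 160·(-5) = 1)
The row with r = 1 (the gcd) gives the Bezout coefficients s = 3, t = -5.
Result: 267 · (3) + 160 · (-5) = 1.

gcd(267, 160) = 1; s = 3, t = -5 (check: 267·3 + 160·(-5) = 1).


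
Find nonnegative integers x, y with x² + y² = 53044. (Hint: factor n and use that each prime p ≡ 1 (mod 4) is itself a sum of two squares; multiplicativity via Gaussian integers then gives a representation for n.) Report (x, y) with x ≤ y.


Step 1: Factor n = 53044 = 2^2 · 89 · 149.
Step 2: Check the mod-4 condition on each prime factor: 2 = 2 (special); 89 ≡ 1 (mod 4), exponent 1; 149 ≡ 1 (mod 4), exponent 1.
All primes ≡ 3 (mod 4) appear to even exponent (or don't appear), so by the two-squares theorem n IS expressible as a sum of two squares.
Step 3: Build a representation. Group n = k² · m with k = 2 and m = 89 · 149 = 13261 (a product of primes ≡ 1 (mod 4)); a representation of m scales to one of n via (k·x)² + (k·y)² = k²(x² + y²). Each prime p ≡ 1 (mod 4) is itself a sum of two squares; find a² by testing p − a² for a perfect square:
  89: 89 − 1² = 88, 89 − 2² = 85, 89 − 3² = 80, 89 − 4² = 73, 89 − 5² = 64 = 8² ⇒ 89 = 5² + 8².
  149: 149 − 1² = 148, 149 − 2² = 145, 149 − 3² = 140, 149 − 4² = 133, 149 − 5² = 124, 149 − 6² = 113, 149 − 7² = 100 = 10² ⇒ 149 = 7² + 10².
  Combine using the Brahmagupta–Fibonacci identity (a² + b²)(c² + d²) = (ac − bd)² + (ad + bc)² = (ac + bd)² + (ad − bc)²:
  89 · 149 = 13261: from (5² + 8²)(7² + 10²), take (5·7 − 8·10, 5·10 + 8·7) = (35 − 80, 50 + 56) = (-45, 106); dropping signs (only squares matter) gives (45, 106); check 45² + 106² = 2025 + 11236 = 13261 ✓.
  Scale by k = 2: (2·45, 2·106) = (90, 212).
Step 4: Order so x ≤ y and verify: 90² + 212² = 8100 + 44944 = 53044 = n. ✓

n = 53044 = 90² + 212² (one valid representation with x ≤ y).


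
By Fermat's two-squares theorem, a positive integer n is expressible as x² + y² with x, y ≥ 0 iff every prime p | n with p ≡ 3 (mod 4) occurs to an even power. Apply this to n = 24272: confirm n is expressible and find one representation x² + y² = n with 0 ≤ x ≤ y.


Step 1: Factor n = 24272 = 2^4 · 37 · 41.
Step 2: Check the mod-4 condition on each prime factor: 2 = 2 (special); 37 ≡ 1 (mod 4), exponent 1; 41 ≡ 1 (mod 4), exponent 1.
All primes ≡ 3 (mod 4) appear to even exponent (or don't appear), so by the two-squares theorem n IS expressible as a sum of two squares.
Step 3: Build a representation. Group n = k² · m with k = 4 and m = 37 · 41 = 1517 (a product of primes ≡ 1 (mod 4)); a representation of m scales to one of n via (k·x)² + (k·y)² = k²(x² + y²). Each prime p ≡ 1 (mod 4) is itself a sum of two squares; find a² by testing p − a² for a perfect square:
  37: 37 − 1² = 36 = 6² ⇒ 37 = 1² + 6².
  41: 41 − 1² = 40, 41 − 2² = 37, 41 − 3² = 32, 41 − 4² = 25 = 5² ⇒ 41 = 4² + 5².
  Combine using the Brahmagupta–Fibonacci identity (a² + b²)(c² + d²) = (ac − bd)² + (ad + bc)² = (ac + bd)² + (ad − bc)²:
  37 · 41 = 1517: from (1² + 6²)(4² + 5²), take (1·4 − 6·5, 1·5 + 6·4) = (4 − 30, 5 + 24) = (-26, 29); dropping signs (only squares matter) gives (26, 29); check 26² + 29² = 676 + 841 = 1517 ✓.
  Scale by k = 4: (4·26, 4·29) = (104, 116).
Step 4: Order so x ≤ y and verify: 104² + 116² = 10816 + 13456 = 24272 = n. ✓

n = 24272 = 104² + 116² (one valid representation with x ≤ y).


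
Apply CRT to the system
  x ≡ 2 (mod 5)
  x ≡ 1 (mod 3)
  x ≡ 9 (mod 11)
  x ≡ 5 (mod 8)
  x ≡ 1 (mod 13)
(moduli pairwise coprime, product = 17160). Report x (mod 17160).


Product of moduli M = 5 · 3 · 11 · 8 · 13 = 17160.
Merge one congruence at a time:
  Start: x ≡ 2 (mod 5).
  Combine with x ≡ 1 (mod 3); new modulus lcm = 15.
    Write x = 2 + 5·t and substitute into x ≡ 1 (mod 3): 5·t ≡ 1 − 2 = -1 (mod 3).
    Reduce coefficients mod 3: 2·t ≡ 2 (mod 3).
    The inverse of 2 mod 3 is 2 (since 2·2 = 4 = 1·3 + 1), so t ≡ 2·2 = 4 ≡ 1 (mod 3).
    Then x = 2 + 5·1 = 7, valid modulo lcm(5, 3) = 15: x ≡ 7 (mod 15).
  Combine with x ≡ 9 (mod 11); new modulus lcm = 165.
    Write x = 7 + 15·t and substitute into x ≡ 9 (mod 11): 15·t ≡ 9 − 7 = 2 (mod 11).
    Reduce coefficients mod 11: 4·t ≡ 2 (mod 11).
    The inverse of 4 mod 11 is 3 (since 4·3 = 12 = 1·11 + 1), so t ≡ 3·2 = 6 ≡ 6 (mod 11).
    Then x = 7 + 15·6 = 97, valid modulo lcm(15, 11) = 165: x ≡ 97 (mod 165).
  Combine with x ≡ 5 (mod 8); new modulus lcm = 1320.
    Write x = 97 + 165·t and substitute into x ≡ 5 (mod 8): 165·t ≡ 5 − 97 = -92 (mod 8).
    Reduce coefficients mod 8: 5·t ≡ 4 (mod 8).
    The inverse of 5 mod 8 is 5 (since 5·5 = 25 = 3·8 + 1), so t ≡ 5·4 = 20 ≡ 4 (mod 8).
    Then x = 97 + 165·4 = 757, valid modulo lcm(165, 8) = 1320: x ≡ 757 (mod 1320).
  Combine with x ≡ 1 (mod 13); new modulus lcm = 17160.
    Write x = 757 + 1320·t and substitute into x ≡ 1 (mod 13): 1320·t ≡ 1 − 757 = -756 (mod 13).
    Reduce coefficients mod 13: 7·t ≡ 11 (mod 13).
    The inverse of 7 mod 13 is 2 (since 7·2 = 14 = 1·13 + 1), so t ≡ 2·11 = 22 ≡ 9 (mod 13).
    Then x = 757 + 1320·9 = 12637, valid modulo lcm(1320, 13) = 17160: x ≡ 12637 (mod 17160).
Verify against each original: 12637 mod 5 = 2, 12637 mod 3 = 1, 12637 mod 11 = 9, 12637 mod 8 = 5, 12637 mod 13 = 1.

x ≡ 12637 (mod 17160).


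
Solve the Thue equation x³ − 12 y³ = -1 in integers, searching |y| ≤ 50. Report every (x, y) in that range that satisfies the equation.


The equation is x³ - 12y³ = -1. For fixed y, x³ = 12·y³ − 1, so a solution requires the RHS to be a perfect cube.
Strategy: iterate y from -50 to 50, compute RHS = 12·y³ − 1, and check whether it is a (positive or negative) perfect cube.
Check small values of y:
  y = 0: RHS = -1 = (-1)³ ⇒ x = -1 works.
  y = 1: RHS = 11 is not a perfect cube.
  y = -1: RHS = -13 is not a perfect cube.
  y = 2: RHS = 95 is not a perfect cube.
  y = -2: RHS = -97 is not a perfect cube.
  y = 3: RHS = 323 is not a perfect cube.
  y = -3: RHS = -325 is not a perfect cube.
Continuing the search up to |y| = 50 finds no further solutions beyond those listed.
Collected solutions: (-1, 0).

Solutions (with |y| ≤ 50): (-1, 0).


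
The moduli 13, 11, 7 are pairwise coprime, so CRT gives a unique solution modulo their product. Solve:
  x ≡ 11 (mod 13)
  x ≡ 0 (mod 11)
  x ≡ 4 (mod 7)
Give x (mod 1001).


Moduli 13, 11, 7 are pairwise coprime; by CRT there is a unique solution modulo M = 13 · 11 · 7 = 1001.
Solve pairwise, accumulating the modulus:
  Start with x ≡ 11 (mod 13).
  Combine with x ≡ 0 (mod 11): since gcd(13, 11) = 1, we get a unique residue mod 143.
    Write x = 11 + 13·t and substitute into x ≡ 0 (mod 11): 13·t ≡ 0 − 11 = -11 (mod 11).
    Reduce coefficients mod 11: 2·t ≡ 0 (mod 11).
    The inverse of 2 mod 11 is 6 (since 2·6 = 12 = 1·11 + 1), so t ≡ 6·0 = 0 ≡ 0 (mod 11).
    Then x = 11 + 13·0 = 11, valid modulo lcm(13, 11) = 143: x ≡ 11 (mod 143).
  Combine with x ≡ 4 (mod 7): since gcd(143, 7) = 1, we get a unique residue mod 1001.
    Write x = 11 + 143·t and substitute into x ≡ 4 (mod 7): 143·t ≡ 4 − 11 = -7 (mod 7).
    Reduce coefficients mod 7: 3·t ≡ 0 (mod 7).
    The inverse of 3 mod 7 is 5 (since 3·5 = 15 = 2·7 + 1), so t ≡ 5·0 = 0 ≡ 0 (mod 7).
    Then x = 11 + 143·0 = 11, valid modulo lcm(143, 7) = 1001: x ≡ 11 (mod 1001).
Verify: 11 mod 13 = 11 ✓, 11 mod 11 = 0 ✓, 11 mod 7 = 4 ✓.

x ≡ 11 (mod 1001).


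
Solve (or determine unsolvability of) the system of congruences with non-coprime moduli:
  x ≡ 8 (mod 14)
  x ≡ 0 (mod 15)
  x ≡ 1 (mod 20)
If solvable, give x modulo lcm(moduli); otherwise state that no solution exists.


Moduli 14, 15, 20 are not pairwise coprime, so CRT works modulo lcm(m_i) when all pairwise compatibility conditions hold.
Pairwise compatibility: gcd(m_i, m_j) must divide a_i - a_j for every pair.
Merge one congruence at a time:
  Start: x ≡ 8 (mod 14).
  Combine with x ≡ 0 (mod 15): gcd(14, 15) = 1; 0 - 8 = -8, which IS divisible by 1, so compatible.
    Write x = 8 + 14·t and substitute into x ≡ 0 (mod 15): 14·t ≡ 0 − 8 = -8 (mod 15).
    Reduce coefficients mod 15: 14·t ≡ 7 (mod 15).
    The inverse of 14 mod 15 is 14 (since 14·14 = 196 = 13·15 + 1), so t ≡ 14·7 = 98 ≡ 8 (mod 15).
    Then x = 8 + 14·8 = 120, valid modulo lcm(14, 15) = 210: x ≡ 120 (mod 210).
  Combine with x ≡ 1 (mod 20): gcd(210, 20) = 10, and 1 - 120 = -119 is NOT divisible by 10.
    ⇒ system is inconsistent (no integer solution).

No solution (the system is inconsistent).


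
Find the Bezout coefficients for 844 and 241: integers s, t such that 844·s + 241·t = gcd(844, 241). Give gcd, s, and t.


Euclidean algorithm on (844, 241) — divide until remainder is 0:
  844 = 3 · 241 + 121
  241 = 1 · 121 + 120
  121 = 1 · 120 + 1
  120 = 120 · 1 + 0
gcd(844, 241) = 1.
Track Bezout coefficients alongside the remainders: start with r₀ = 844 = a·1 + b·0 (s = 1, t = 0) and r₁ = 241 = a·0 + b·1 (s = 0, t = 1); each new remainder r_{k+1} = r_{k-1} − q_k·r_k inherits s_{k+1} = s_{k-1} − q_k·s_k, t_{k+1} = t_{k-1} − q_k·t_k, so r_k = a·s_k + b·t_k at every step:
  q = 3: r = 121, s = 1 − 3·0 = 1, t = 0 − 3·1 = -3  (check: 844·1 + 241·(-3) = 121)
  q = 1: r = 120, s = 0 − 1·1 = -1, t = 1 − 1·(-3) = 4  (check: 844·(-1) + 241·4 = 120)
  q = 1: r = 1, s = 1 − 1·(-1) = 2, t = -3 − 1·4 = -7  (check: 844·2 + 241·(-7) = 1)
The row with r = 1 (the gcd) gives the Bezout coefficients s = 2, t = -7.
Result: 844 · (2) + 241 · (-7) = 1.

gcd(844, 241) = 1; s = 2, t = -7 (check: 844·2 + 241·(-7) = 1).


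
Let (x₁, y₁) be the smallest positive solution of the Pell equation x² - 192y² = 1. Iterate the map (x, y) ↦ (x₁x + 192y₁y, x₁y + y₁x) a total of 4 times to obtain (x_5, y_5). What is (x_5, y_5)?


Step 1: Find the fundamental solution (x₁, y₁) of x² - 192y² = 1.
  Expand √192 as a continued fraction. a₀ = ⌊√192⌋ = 13; iterate m_{k+1} = d_k·a_k − m_k, d_{k+1} = (192 − m_{k+1}²)/d_k, a_{k+1} = ⌊(a₀ + m_{k+1})/d_{k+1}⌋ (starting m₀ = 0, d₀ = 1), with convergents p_k = a_k·p_{k-1} + p_{k-2}, q_k = a_k·q_{k-1} + q_{k-2} (p₋₁ = 1, q₋₁ = 0):
  k = 0: a₀ = 13; p₀/q₀ = 13/1; p₀² − 192·q₀² = 169 − 192 = -23.
  k = 1: m = 13, d = 23, a = ⌊(13 + 13)/23⌋ = 1; p/q = (1·13 + 1)/(1·1 + 0) = 14/1; p² − 192·q² = 196 − 192 = 4.
  k = 2: m = 10, d = 4, a = ⌊(13 + 10)/4⌋ = 5; p/q = (5·14 + 13)/(5·1 + 1) = 83/6; p² − 192·q² = 6889 − 6912 = -23.
  k = 3: m = 10, d = 23, a = ⌊(13 + 10)/23⌋ = 1; p/q = (1·83 + 14)/(1·6 + 1) = 97/7; p² − 192·q² = 9409 − 9408 = 1.
  The first convergent with p² − 192·q² = 1 gives the fundamental solution (x₁, y₁) = (97, 7).
Step 2: Apply the recurrence (x_{n+1}, y_{n+1}) = (x₁x_n + 192y₁y_n, x₁y_n + y₁x_n) repeatedly.
  From (x_1, y_1) = (97, 7): x_2 = 97·97 + 192·7·7 = 18817; y_2 = 97·7 + 7·97 = 1358.
  From (x_2, y_2) = (18817, 1358): x_3 = 97·18817 + 192·7·1358 = 3650401; y_3 = 97·1358 + 7·18817 = 263445.
  From (x_3, y_3) = (3650401, 263445): x_4 = 97·3650401 + 192·7·263445 = 708158977; y_4 = 97·263445 + 7·3650401 = 51106972.
  From (x_4, y_4) = (708158977, 51106972): x_5 = 97·708158977 + 192·7·51106972 = 137379191137; y_5 = 97·51106972 + 7·708158977 = 9914489123.
Step 3: Verify x_5² - 192·y_5² = 18873042157456379352769 - 18873042157456379352768 = 1 (should be 1). ✓

(x_1, y_1) = (97, 7); (x_5, y_5) = (137379191137, 9914489123).


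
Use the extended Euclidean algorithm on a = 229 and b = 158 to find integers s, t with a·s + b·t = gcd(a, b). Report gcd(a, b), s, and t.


Euclidean algorithm on (229, 158) — divide until remainder is 0:
  229 = 1 · 158 + 71
  158 = 2 · 71 + 16
  71 = 4 · 16 + 7
  16 = 2 · 7 + 2
  7 = 3 · 2 + 1
  2 = 2 · 1 + 0
gcd(229, 158) = 1.
Track Bezout coefficients alongside the remainders: start with r₀ = 229 = a·1 + b·0 (s = 1, t = 0) and r₁ = 158 = a·0 + b·1 (s = 0, t = 1); each new remainder r_{k+1} = r_{k-1} − q_k·r_k inherits s_{k+1} = s_{k-1} − q_k·s_k, t_{k+1} = t_{k-1} − q_k·t_k, so r_k = a·s_k + b·t_k at every step:
  q = 1: r = 71, s = 1 − 1·0 = 1, t = 0 − 1·1 = -1  (check: 229·1 + 158·(-1) = 71)
  q = 2: r = 16, s = 0 − 2·1 = -2, t = 1 − 2·(-1) = 3  (check: 229·(-2) + 158·3 = 16)
  q = 4: r = 7, s = 1 − 4·(-2) = 9, t = -1 − 4·3 = -13  (check: 229·9 + 158·(-13) = 7)
  q = 2: r = 2, s = -2 − 2·9 = -20, t = 3 − 2·(-13) = 29  (check: 229·(-20) + 158·29 = 2)
  q = 3: r = 1, s = 9 − 3·(-20) = 69, t = -13 − 3·29 = -100  (check: 229·69 + 158·(-100) = 1)
The row with r = 1 (the gcd) gives the Bezout coefficients s = 69, t = -100.
Result: 229 · (69) + 158 · (-100) = 1.

gcd(229, 158) = 1; s = 69, t = -100 (check: 229·69 + 158·(-100) = 1).


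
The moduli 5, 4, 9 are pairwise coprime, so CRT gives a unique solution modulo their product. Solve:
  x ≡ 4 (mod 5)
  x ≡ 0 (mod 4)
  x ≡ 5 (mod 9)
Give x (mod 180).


Moduli 5, 4, 9 are pairwise coprime; by CRT there is a unique solution modulo M = 5 · 4 · 9 = 180.
Solve pairwise, accumulating the modulus:
  Start with x ≡ 4 (mod 5).
  Combine with x ≡ 0 (mod 4): since gcd(5, 4) = 1, we get a unique residue mod 20.
    Write x = 4 + 5·t and substitute into x ≡ 0 (mod 4): 5·t ≡ 0 − 4 = -4 (mod 4).
    Reduce coefficients mod 4: 1·t ≡ 0 (mod 4).
    So t ≡ 0 (mod 4).
    Then x = 4 + 5·0 = 4, valid modulo lcm(5, 4) = 20: x ≡ 4 (mod 20).
  Combine with x ≡ 5 (mod 9): since gcd(20, 9) = 1, we get a unique residue mod 180.
    Write x = 4 + 20·t and substitute into x ≡ 5 (mod 9): 20·t ≡ 5 − 4 = 1 (mod 9).
    Reduce coefficients mod 9: 2·t ≡ 1 (mod 9).
    The inverse of 2 mod 9 is 5 (since 2·5 = 10 = 1·9 + 1), so t ≡ 5·1 = 5 ≡ 5 (mod 9).
    Then x = 4 + 20·5 = 104, valid modulo lcm(20, 9) = 180: x ≡ 104 (mod 180).
Verify: 104 mod 5 = 4 ✓, 104 mod 4 = 0 ✓, 104 mod 9 = 5 ✓.

x ≡ 104 (mod 180).


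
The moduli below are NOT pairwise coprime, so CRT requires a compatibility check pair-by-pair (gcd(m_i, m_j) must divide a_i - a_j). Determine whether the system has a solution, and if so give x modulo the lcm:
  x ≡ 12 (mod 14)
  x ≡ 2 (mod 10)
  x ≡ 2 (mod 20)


Moduli 14, 10, 20 are not pairwise coprime, so CRT works modulo lcm(m_i) when all pairwise compatibility conditions hold.
Pairwise compatibility: gcd(m_i, m_j) must divide a_i - a_j for every pair.
Merge one congruence at a time:
  Start: x ≡ 12 (mod 14).
  Combine with x ≡ 2 (mod 10): gcd(14, 10) = 2; 2 - 12 = -10, which IS divisible by 2, so compatible.
    Write x = 12 + 14·t and substitute into x ≡ 2 (mod 10): 14·t ≡ 2 − 12 = -10 (mod 10).
    Divide the congruence (and modulus) by g = 2: 7·t ≡ -5 (mod 5).
    Reduce coefficients mod 5: 2·t ≡ 0 (mod 5).
    The inverse of 2 mod 5 is 3 (since 2·3 = 6 = 1·5 + 1), so t ≡ 3·0 = 0 ≡ 0 (mod 5).
    Then x = 12 + 14·0 = 12, valid modulo lcm(14, 10) = 70: x ≡ 12 (mod 70).
  Combine with x ≡ 2 (mod 20): gcd(70, 20) = 10; 2 - 12 = -10, which IS divisible by 10, so compatible.
    Write x = 12 + 70·t and substitute into x ≡ 2 (mod 20): 70·t ≡ 2 − 12 = -10 (mod 20).
    Divide the congruence (and modulus) by g = 10: 7·t ≡ -1 (mod 2).
    Reduce coefficients mod 2: 1·t ≡ 1 (mod 2).
    So t ≡ 1 (mod 2).
    Then x = 12 + 70·1 = 82, valid modulo lcm(70, 20) = 140: x ≡ 82 (mod 140).
Verify: 82 mod 14 = 12, 82 mod 10 = 2, 82 mod 20 = 2.

x ≡ 82 (mod 140).


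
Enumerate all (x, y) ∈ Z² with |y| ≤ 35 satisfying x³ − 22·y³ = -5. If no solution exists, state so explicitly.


The equation is x³ - 22y³ = -5. For fixed y, x³ = 22·y³ − 5, so a solution requires the RHS to be a perfect cube.
Strategy: iterate y from -35 to 35, compute RHS = 22·y³ − 5, and check whether it is a (positive or negative) perfect cube.
Check small values of y:
  y = 0: RHS = -5 is not a perfect cube.
  y = 1: RHS = 17 is not a perfect cube.
  y = -1: RHS = -27 = (-3)³ ⇒ x = -3 works.
  y = 2: RHS = 171 is not a perfect cube.
  y = -2: RHS = -181 is not a perfect cube.
  y = 3: RHS = 589 is not a perfect cube.
  y = -3: RHS = -599 is not a perfect cube.
Continuing the search up to |y| = 35 finds no further solutions beyond those listed.
Collected solutions: (-3, -1).

Solutions (with |y| ≤ 35): (-3, -1).


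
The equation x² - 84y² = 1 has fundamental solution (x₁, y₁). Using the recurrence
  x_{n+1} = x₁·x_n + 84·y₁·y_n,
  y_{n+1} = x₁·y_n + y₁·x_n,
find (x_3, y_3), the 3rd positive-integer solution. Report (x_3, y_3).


Step 1: Find the fundamental solution (x₁, y₁) of x² - 84y² = 1.
  Expand √84 as a continued fraction. a₀ = ⌊√84⌋ = 9; iterate m_{k+1} = d_k·a_k − m_k, d_{k+1} = (84 − m_{k+1}²)/d_k, a_{k+1} = ⌊(a₀ + m_{k+1})/d_{k+1}⌋ (starting m₀ = 0, d₀ = 1), with convergents p_k = a_k·p_{k-1} + p_{k-2}, q_k = a_k·q_{k-1} + q_{k-2} (p₋₁ = 1, q₋₁ = 0):
  k = 0: a₀ = 9; p₀/q₀ = 9/1; p₀² − 84·q₀² = 81 − 84 = -3.
  k = 1: m = 9, d = 3, a = ⌊(9 + 9)/3⌋ = 6; p/q = (6·9 + 1)/(6·1 + 0) = 55/6; p² − 84·q² = 3025 − 3024 = 1.
  The first convergent with p² − 84·q² = 1 gives the fundamental solution (x₁, y₁) = (55, 6).
Step 2: Apply the recurrence (x_{n+1}, y_{n+1}) = (x₁x_n + 84y₁y_n, x₁y_n + y₁x_n) repeatedly.
  From (x_1, y_1) = (55, 6): x_2 = 55·55 + 84·6·6 = 6049; y_2 = 55·6 + 6·55 = 660.
  From (x_2, y_2) = (6049, 660): x_3 = 55·6049 + 84·6·660 = 665335; y_3 = 55·660 + 6·6049 = 72594.
Step 3: Verify x_3² - 84·y_3² = 442670662225 - 442670662224 = 1 (should be 1). ✓

(x_1, y_1) = (55, 6); (x_3, y_3) = (665335, 72594).


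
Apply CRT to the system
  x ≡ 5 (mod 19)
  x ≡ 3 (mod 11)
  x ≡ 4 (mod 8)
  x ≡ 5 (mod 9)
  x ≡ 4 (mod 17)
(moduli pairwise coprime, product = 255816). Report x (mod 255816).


Product of moduli M = 19 · 11 · 8 · 9 · 17 = 255816.
Merge one congruence at a time:
  Start: x ≡ 5 (mod 19).
  Combine with x ≡ 3 (mod 11); new modulus lcm = 209.
    Write x = 5 + 19·t and substitute into x ≡ 3 (mod 11): 19·t ≡ 3 − 5 = -2 (mod 11).
    Reduce coefficients mod 11: 8·t ≡ 9 (mod 11).
    The inverse of 8 mod 11 is 7 (since 8·7 = 56 = 5·11 + 1), so t ≡ 7·9 = 63 ≡ 8 (mod 11).
    Then x = 5 + 19·8 = 157, valid modulo lcm(19, 11) = 209: x ≡ 157 (mod 209).
  Combine with x ≡ 4 (mod 8); new modulus lcm = 1672.
    Write x = 157 + 209·t and substitute into x ≡ 4 (mod 8): 209·t ≡ 4 − 157 = -153 (mod 8).
    Reduce coefficients mod 8: 1·t ≡ 7 (mod 8).
    So t ≡ 7 (mod 8).
    Then x = 157 + 209·7 = 1620, valid modulo lcm(209, 8) = 1672: x ≡ 1620 (mod 1672).
  Combine with x ≡ 5 (mod 9); new modulus lcm = 15048.
    Write x = 1620 + 1672·t and substitute into x ≡ 5 (mod 9): 1672·t ≡ 5 − 1620 = -1615 (mod 9).
    Reduce coefficients mod 9: 7·t ≡ 5 (mod 9).
    The inverse of 7 mod 9 is 4 (since 7·4 = 28 = 3·9 + 1), so t ≡ 4·5 = 20 ≡ 2 (mod 9).
    Then x = 1620 + 1672·2 = 4964, valid modulo lcm(1672, 9) = 15048: x ≡ 4964 (mod 15048).
  Combine with x ≡ 4 (mod 17); new modulus lcm = 255816.
    Write x = 4964 + 15048·t and substitute into x ≡ 4 (mod 17): 15048·t ≡ 4 − 4964 = -4960 (mod 17).
    Reduce coefficients mod 17: 3·t ≡ 4 (mod 17).
    The inverse of 3 mod 17 is 6 (since 3·6 = 18 = 1·17 + 1), so t ≡ 6·4 = 24 ≡ 7 (mod 17).
    Then x = 4964 + 15048·7 = 110300, valid modulo lcm(15048, 17) = 255816: x ≡ 110300 (mod 255816).
Verify against each original: 110300 mod 19 = 5, 110300 mod 11 = 3, 110300 mod 8 = 4, 110300 mod 9 = 5, 110300 mod 17 = 4.

x ≡ 110300 (mod 255816).


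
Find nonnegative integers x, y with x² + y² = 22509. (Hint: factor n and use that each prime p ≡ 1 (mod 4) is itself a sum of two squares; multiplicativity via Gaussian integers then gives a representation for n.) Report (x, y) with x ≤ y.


Step 1: Factor n = 22509 = 3^2 · 41 · 61.
Step 2: Check the mod-4 condition on each prime factor: 3 ≡ 3 (mod 4), exponent 2 (must be even); 41 ≡ 1 (mod 4), exponent 1; 61 ≡ 1 (mod 4), exponent 1.
All primes ≡ 3 (mod 4) appear to even exponent (or don't appear), so by the two-squares theorem n IS expressible as a sum of two squares.
Step 3: Build a representation. Group n = k² · m with k = 3 and m = 41 · 61 = 2501 (a product of primes ≡ 1 (mod 4)); a representation of m scales to one of n via (k·x)² + (k·y)² = k²(x² + y²). Each prime p ≡ 1 (mod 4) is itself a sum of two squares; find a² by testing p − a² for a perfect square:
  41: 41 − 1² = 40, 41 − 2² = 37, 41 − 3² = 32, 41 − 4² = 25 = 5² ⇒ 41 = 4² + 5².
  61: 61 − 1² = 60, 61 − 2² = 57, 61 − 3² = 52, 61 − 4² = 45, 61 − 5² = 36 = 6² ⇒ 61 = 5² + 6².
  Combine using the Brahmagupta–Fibonacci identity (a² + b²)(c² + d²) = (ac − bd)² + (ad + bc)² = (ac + bd)² + (ad − bc)²:
  41 · 61 = 2501: from (4² + 5²)(5² + 6²), take (4·5 − 5·6, 4·6 + 5·5) = (20 − 30, 24 + 25) = (-10, 49); dropping signs (only squares matter) gives (10, 49); check 10² + 49² = 100 + 2401 = 2501 ✓.
  Scale by k = 3: (3·10, 3·49) = (30, 147).
Step 4: Order so x ≤ y and verify: 30² + 147² = 900 + 21609 = 22509 = n. ✓

n = 22509 = 30² + 147² (one valid representation with x ≤ y).


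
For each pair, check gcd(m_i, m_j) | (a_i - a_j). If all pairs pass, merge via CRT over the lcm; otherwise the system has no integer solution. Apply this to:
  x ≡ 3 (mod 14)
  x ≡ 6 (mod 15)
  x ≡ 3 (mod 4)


Moduli 14, 15, 4 are not pairwise coprime, so CRT works modulo lcm(m_i) when all pairwise compatibility conditions hold.
Pairwise compatibility: gcd(m_i, m_j) must divide a_i - a_j for every pair.
Merge one congruence at a time:
  Start: x ≡ 3 (mod 14).
  Combine with x ≡ 6 (mod 15): gcd(14, 15) = 1; 6 - 3 = 3, which IS divisible by 1, so compatible.
    Write x = 3 + 14·t and substitute into x ≡ 6 (mod 15): 14·t ≡ 6 − 3 = 3 (mod 15).
    The inverse of 14 mod 15 is 14 (since 14·14 = 196 = 13·15 + 1), so t ≡ 14·3 = 42 ≡ 12 (mod 15).
    Then x = 3 + 14·12 = 171, valid modulo lcm(14, 15) = 210: x ≡ 171 (mod 210).
  Combine with x ≡ 3 (mod 4): gcd(210, 4) = 2; 3 - 171 = -168, which IS divisible by 2, so compatible.
    Write x = 171 + 210·t and substitute into x ≡ 3 (mod 4): 210·t ≡ 3 − 171 = -168 (mod 4).
    Divide the congruence (and modulus) by g = 2: 105·t ≡ -84 (mod 2).
    Reduce coefficients mod 2: 1·t ≡ 0 (mod 2).
    So t ≡ 0 (mod 2).
    Then x = 171 + 210·0 = 171, valid modulo lcm(210, 4) = 420: x ≡ 171 (mod 420).
Verify: 171 mod 14 = 3, 171 mod 15 = 6, 171 mod 4 = 3.

x ≡ 171 (mod 420).


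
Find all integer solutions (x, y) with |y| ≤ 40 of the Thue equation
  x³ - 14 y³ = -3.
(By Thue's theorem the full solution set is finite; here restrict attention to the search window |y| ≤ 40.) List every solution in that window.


The equation is x³ - 14y³ = -3. For fixed y, x³ = 14·y³ − 3, so a solution requires the RHS to be a perfect cube.
Strategy: iterate y from -40 to 40, compute RHS = 14·y³ − 3, and check whether it is a (positive or negative) perfect cube.
Check small values of y:
  y = 0: RHS = -3 is not a perfect cube.
  y = 1: RHS = 11 is not a perfect cube.
  y = -1: RHS = -17 is not a perfect cube.
  y = 2: RHS = 109 is not a perfect cube.
  y = -2: RHS = -115 is not a perfect cube.
  y = 3: RHS = 375 is not a perfect cube.
  y = -3: RHS = -381 is not a perfect cube.
Continuing the search up to |y| = 40 finds no solutions either.
No (x, y) in the scanned range satisfies the equation.

No integer solutions with |y| ≤ 40.


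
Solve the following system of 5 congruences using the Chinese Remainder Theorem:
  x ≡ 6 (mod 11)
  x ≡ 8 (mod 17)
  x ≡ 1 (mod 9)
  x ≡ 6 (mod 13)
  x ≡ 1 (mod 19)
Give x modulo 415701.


Product of moduli M = 11 · 17 · 9 · 13 · 19 = 415701.
Merge one congruence at a time:
  Start: x ≡ 6 (mod 11).
  Combine with x ≡ 8 (mod 17); new modulus lcm = 187.
    Write x = 6 + 11·t and substitute into x ≡ 8 (mod 17): 11·t ≡ 8 − 6 = 2 (mod 17).
    The inverse of 11 mod 17 is 14 (since 11·14 = 154 = 9·17 + 1), so t ≡ 14·2 = 28 ≡ 11 (mod 17).
    Then x = 6 + 11·11 = 127, valid modulo lcm(11, 17) = 187: x ≡ 127 (mod 187).
  Combine with x ≡ 1 (mod 9); new modulus lcm = 1683.
    Write x = 127 + 187·t and substitute into x ≡ 1 (mod 9): 187·t ≡ 1 − 127 = -126 (mod 9).
    Reduce coefficients mod 9: 7·t ≡ 0 (mod 9).
    The inverse of 7 mod 9 is 4 (since 7·4 = 28 = 3·9 + 1), so t ≡ 4·0 = 0 ≡ 0 (mod 9).
    Then x = 127 + 187·0 = 127, valid modulo lcm(187, 9) = 1683: x ≡ 127 (mod 1683).
  Combine with x ≡ 6 (mod 13); new modulus lcm = 21879.
    Write x = 127 + 1683·t and substitute into x ≡ 6 (mod 13): 1683·t ≡ 6 − 127 = -121 (mod 13).
    Reduce coefficients mod 13: 6·t ≡ 9 (mod 13).
    The inverse of 6 mod 13 is 11 (since 6·11 = 66 = 5·13 + 1), so t ≡ 11·9 = 99 ≡ 8 (mod 13).
    Then x = 127 + 1683·8 = 13591, valid modulo lcm(1683, 13) = 21879: x ≡ 13591 (mod 21879).
  Combine with x ≡ 1 (mod 19); new modulus lcm = 415701.
    Write x = 13591 + 21879·t and substitute into x ≡ 1 (mod 19): 21879·t ≡ 1 − 13591 = -13590 (mod 19).
    Reduce coefficients mod 19: 10·t ≡ 14 (mod 19).
    The inverse of 10 mod 19 is 2 (since 10·2 = 20 = 1·19 + 1), so t ≡ 2·14 = 28 ≡ 9 (mod 19).
    Then x = 13591 + 21879·9 = 210502, valid modulo lcm(21879, 19) = 415701: x ≡ 210502 (mod 415701).
Verify against each original: 210502 mod 11 = 6, 210502 mod 17 = 8, 210502 mod 9 = 1, 210502 mod 13 = 6, 210502 mod 19 = 1.

x ≡ 210502 (mod 415701).


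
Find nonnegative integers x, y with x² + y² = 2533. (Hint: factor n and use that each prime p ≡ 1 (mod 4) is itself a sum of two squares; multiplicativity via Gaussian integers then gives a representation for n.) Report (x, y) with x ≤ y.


Step 1: Factor n = 2533 = 17 · 149.
Step 2: Check the mod-4 condition on each prime factor: 17 ≡ 1 (mod 4), exponent 1; 149 ≡ 1 (mod 4), exponent 1.
All primes ≡ 3 (mod 4) appear to even exponent (or don't appear), so by the two-squares theorem n IS expressible as a sum of two squares.
Step 3: Build a representation. Here n = 17 · 149 is a product of primes ≡ 1 (mod 4). Each prime p ≡ 1 (mod 4) is itself a sum of two squares; find a² by testing p − a² for a perfect square:
  17: 17 − 1² = 16 = 4² ⇒ 17 = 1² + 4².
  149: 149 − 1² = 148, 149 − 2² = 145, 149 − 3² = 140, 149 − 4² = 133, 149 − 5² = 124, 149 − 6² = 113, 149 − 7² = 100 = 10² ⇒ 149 = 7² + 10².
  Combine using the Brahmagupta–Fibonacci identity (a² + b²)(c² + d²) = (ac − bd)² + (ad + bc)² = (ac + bd)² + (ad − bc)²:
  17 · 149 = 2533: from (1² + 4²)(7² + 10²), take (1·7 − 4·10, 1·10 + 4·7) = (7 − 40, 10 + 28) = (-33, 38); dropping signs (only squares matter) gives (33, 38); check 33² + 38² = 1089 + 1444 = 2533 ✓.
Step 4: Order so x ≤ y and verify: 33² + 38² = 1089 + 1444 = 2533 = n. ✓

n = 2533 = 33² + 38² (one valid representation with x ≤ y).


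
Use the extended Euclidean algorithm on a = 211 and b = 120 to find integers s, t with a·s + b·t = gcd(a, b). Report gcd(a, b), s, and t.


Euclidean algorithm on (211, 120) — divide until remainder is 0:
  211 = 1 · 120 + 91
  120 = 1 · 91 + 29
  91 = 3 · 29 + 4
  29 = 7 · 4 + 1
  4 = 4 · 1 + 0
gcd(211, 120) = 1.
Track Bezout coefficients alongside the remainders: start with r₀ = 211 = a·1 + b·0 (s = 1, t = 0) and r₁ = 120 = a·0 + b·1 (s = 0, t = 1); each new remainder r_{k+1} = r_{k-1} − q_k·r_k inherits s_{k+1} = s_{k-1} − q_k·s_k, t_{k+1} = t_{k-1} − q_k·t_k, so r_k = a·s_k + b·t_k at every step:
  q = 1: r = 91, s = 1 − 1·0 = 1, t = 0 − 1·1 = -1  (check: 211·1 + 120·(-1) = 91)
  q = 1: r = 29, s = 0 − 1·1 = -1, t = 1 − 1·(-1) = 2  (check: 211·(-1) + 120·2 = 29)
  q = 3: r = 4, s = 1 − 3·(-1) = 4, t = -1 − 3·2 = -7  (check: 211·4 + 120·(-7) = 4)
  q = 7: r = 1, s = -1 − 7·4 = -29, t = 2 − 7·(-7) = 51  (check: 211·(-29) + 120·51 = 1)
The row with r = 1 (the gcd) gives the Bezout coefficients s = -29, t = 51.
Result: 211 · (-29) + 120 · (51) = 1.

gcd(211, 120) = 1; s = -29, t = 51 (check: 211·(-29) + 120·51 = 1).


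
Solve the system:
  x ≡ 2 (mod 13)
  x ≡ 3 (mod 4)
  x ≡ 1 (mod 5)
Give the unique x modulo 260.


Moduli 13, 4, 5 are pairwise coprime; by CRT there is a unique solution modulo M = 13 · 4 · 5 = 260.
Solve pairwise, accumulating the modulus:
  Start with x ≡ 2 (mod 13).
  Combine with x ≡ 3 (mod 4): since gcd(13, 4) = 1, we get a unique residue mod 52.
    Write x = 2 + 13·t and substitute into x ≡ 3 (mod 4): 13·t ≡ 3 − 2 = 1 (mod 4).
    Reduce coefficients mod 4: 1·t ≡ 1 (mod 4).
    So t ≡ 1 (mod 4).
    Then x = 2 + 13·1 = 15, valid modulo lcm(13, 4) = 52: x ≡ 15 (mod 52).
  Combine with x ≡ 1 (mod 5): since gcd(52, 5) = 1, we get a unique residue mod 260.
    Write x = 15 + 52·t and substitute into x ≡ 1 (mod 5): 52·t ≡ 1 − 15 = -14 (mod 5).
    Reduce coefficients mod 5: 2·t ≡ 1 (mod 5).
    The inverse of 2 mod 5 is 3 (since 2·3 = 6 = 1·5 + 1), so t ≡ 3·1 = 3 ≡ 3 (mod 5).
    Then x = 15 + 52·3 = 171, valid modulo lcm(52, 5) = 260: x ≡ 171 (mod 260).
Verify: 171 mod 13 = 2 ✓, 171 mod 4 = 3 ✓, 171 mod 5 = 1 ✓.

x ≡ 171 (mod 260).


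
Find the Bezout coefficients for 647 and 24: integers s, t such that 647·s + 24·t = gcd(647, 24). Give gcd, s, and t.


Euclidean algorithm on (647, 24) — divide until remainder is 0:
  647 = 26 · 24 + 23
  24 = 1 · 23 + 1
  23 = 23 · 1 + 0
gcd(647, 24) = 1.
Track Bezout coefficients alongside the remainders: start with r₀ = 647 = a·1 + b·0 (s = 1, t = 0) and r₁ = 24 = a·0 + b·1 (s = 0, t = 1); each new remainder r_{k+1} = r_{k-1} − q_k·r_k inherits s_{k+1} = s_{k-1} − q_k·s_k, t_{k+1} = t_{k-1} − q_k·t_k, so r_k = a·s_k + b·t_k at every step:
  q = 26: r = 23, s = 1 − 26·0 = 1, t = 0 − 26·1 = -26  (check: 647·1 + 24·(-26) = 23)
  q = 1: r = 1, s = 0 − 1·1 = -1, t = 1 − 1·(-26) = 27  (check: 647·(-1) + 24·27 = 1)
The row with r = 1 (the gcd) gives the Bezout coefficients s = -1, t = 27.
Result: 647 · (-1) + 24 · (27) = 1.

gcd(647, 24) = 1; s = -1, t = 27 (check: 647·(-1) + 24·27 = 1).


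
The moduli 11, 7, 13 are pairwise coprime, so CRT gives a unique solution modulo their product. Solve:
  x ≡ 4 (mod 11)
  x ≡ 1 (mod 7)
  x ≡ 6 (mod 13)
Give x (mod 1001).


Moduli 11, 7, 13 are pairwise coprime; by CRT there is a unique solution modulo M = 11 · 7 · 13 = 1001.
Solve pairwise, accumulating the modulus:
  Start with x ≡ 4 (mod 11).
  Combine with x ≡ 1 (mod 7): since gcd(11, 7) = 1, we get a unique residue mod 77.
    Write x = 4 + 11·t and substitute into x ≡ 1 (mod 7): 11·t ≡ 1 − 4 = -3 (mod 7).
    Reduce coefficients mod 7: 4·t ≡ 4 (mod 7).
    The inverse of 4 mod 7 is 2 (since 4·2 = 8 = 1·7 + 1), so t ≡ 2·4 = 8 ≡ 1 (mod 7).
    Then x = 4 + 11·1 = 15, valid modulo lcm(11, 7) = 77: x ≡ 15 (mod 77).
  Combine with x ≡ 6 (mod 13): since gcd(77, 13) = 1, we get a unique residue mod 1001.
    Write x = 15 + 77·t and substitute into x ≡ 6 (mod 13): 77·t ≡ 6 − 15 = -9 (mod 13).
    Reduce coefficients mod 13: 12·t ≡ 4 (mod 13).
    The inverse of 12 mod 13 is 12 (since 12·12 = 144 = 11·13 + 1), so t ≡ 12·4 = 48 ≡ 9 (mod 13).
    Then x = 15 + 77·9 = 708, valid modulo lcm(77, 13) = 1001: x ≡ 708 (mod 1001).
Verify: 708 mod 11 = 4 ✓, 708 mod 7 = 1 ✓, 708 mod 13 = 6 ✓.

x ≡ 708 (mod 1001).


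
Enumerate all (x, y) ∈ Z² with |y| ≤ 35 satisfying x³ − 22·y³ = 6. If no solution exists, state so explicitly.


The equation is x³ - 22y³ = 6. For fixed y, x³ = 22·y³ + 6, so a solution requires the RHS to be a perfect cube.
Strategy: iterate y from -35 to 35, compute RHS = 22·y³ + 6, and check whether it is a (positive or negative) perfect cube.
Check small values of y:
  y = 0: RHS = 6 is not a perfect cube.
  y = 1: RHS = 28 is not a perfect cube.
  y = -1: RHS = -16 is not a perfect cube.
  y = 2: RHS = 182 is not a perfect cube.
  y = -2: RHS = -170 is not a perfect cube.
  y = 3: RHS = 600 is not a perfect cube.
  y = -3: RHS = -588 is not a perfect cube.
Continuing, at y = -5: RHS = -2744 = (-14)³ ⇒ x = -14 works.
Searching the remaining y in |y| ≤ 35 finds no further solutions.
Collected solutions: (-14, -5).

Solutions (with |y| ≤ 35): (-14, -5).


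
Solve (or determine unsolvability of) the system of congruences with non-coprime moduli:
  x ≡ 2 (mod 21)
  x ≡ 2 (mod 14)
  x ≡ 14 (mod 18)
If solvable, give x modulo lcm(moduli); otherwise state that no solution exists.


Moduli 21, 14, 18 are not pairwise coprime, so CRT works modulo lcm(m_i) when all pairwise compatibility conditions hold.
Pairwise compatibility: gcd(m_i, m_j) must divide a_i - a_j for every pair.
Merge one congruence at a time:
  Start: x ≡ 2 (mod 21).
  Combine with x ≡ 2 (mod 14): gcd(21, 14) = 7; 2 - 2 = 0, which IS divisible by 7, so compatible.
    Write x = 2 + 21·t and substitute into x ≡ 2 (mod 14): 21·t ≡ 2 − 2 = 0 (mod 14).
    Divide the congruence (and modulus) by g = 7: 3·t ≡ 0 (mod 2).
    Reduce coefficients mod 2: 1·t ≡ 0 (mod 2).
    So t ≡ 0 (mod 2).
    Then x = 2 + 21·0 = 2, valid modulo lcm(21, 14) = 42: x ≡ 2 (mod 42).
  Combine with x ≡ 14 (mod 18): gcd(42, 18) = 6; 14 - 2 = 12, which IS divisible by 6, so compatible.
    Write x = 2 + 42·t and substitute into x ≡ 14 (mod 18): 42·t ≡ 14 − 2 = 12 (mod 18).
    Divide the congruence (and modulus) by g = 6: 7·t ≡ 2 (mod 3).
    Reduce coefficients mod 3: 1·t ≡ 2 (mod 3).
    So t ≡ 2 (mod 3).
    Then x = 2 + 42·2 = 86, valid modulo lcm(42, 18) = 126: x ≡ 86 (mod 126).
Verify: 86 mod 21 = 2, 86 mod 14 = 2, 86 mod 18 = 14.

x ≡ 86 (mod 126).


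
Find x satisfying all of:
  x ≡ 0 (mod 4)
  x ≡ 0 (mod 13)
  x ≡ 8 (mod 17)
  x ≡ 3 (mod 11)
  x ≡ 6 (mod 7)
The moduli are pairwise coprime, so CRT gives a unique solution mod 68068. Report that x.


Product of moduli M = 4 · 13 · 17 · 11 · 7 = 68068.
Merge one congruence at a time:
  Start: x ≡ 0 (mod 4).
  Combine with x ≡ 0 (mod 13); new modulus lcm = 52.
    Write x = 0 + 4·t and substitute into x ≡ 0 (mod 13): 4·t ≡ 0 − 0 = 0 (mod 13).
    The inverse of 4 mod 13 is 10 (since 4·10 = 40 = 3·13 + 1), so t ≡ 10·0 = 0 ≡ 0 (mod 13).
    Then x = 0 + 4·0 = 0, valid modulo lcm(4, 13) = 52: x ≡ 0 (mod 52).
  Combine with x ≡ 8 (mod 17); new modulus lcm = 884.
    Write x = 0 + 52·t and substitute into x ≡ 8 (mod 17): 52·t ≡ 8 − 0 = 8 (mod 17).
    Reduce coefficients mod 17: 1·t ≡ 8 (mod 17).
    So t ≡ 8 (mod 17).
    Then x = 0 + 52·8 = 416, valid modulo lcm(52, 17) = 884: x ≡ 416 (mod 884).
  Combine with x ≡ 3 (mod 11); new modulus lcm = 9724.
    Write x = 416 + 884·t and substitute into x ≡ 3 (mod 11): 884·t ≡ 3 − 416 = -413 (mod 11).
    Reduce coefficients mod 11: 4·t ≡ 5 (mod 11).
    The inverse of 4 mod 11 is 3 (since 4·3 = 12 = 1·11 + 1), so t ≡ 3·5 = 15 ≡ 4 (mod 11).
    Then x = 416 + 884·4 = 3952, valid modulo lcm(884, 11) = 9724: x ≡ 3952 (mod 9724).
  Combine with x ≡ 6 (mod 7); new modulus lcm = 68068.
    Write x = 3952 + 9724·t and substitute into x ≡ 6 (mod 7): 9724·t ≡ 6 − 3952 = -3946 (mod 7).
    Reduce coefficients mod 7: 1·t ≡ 2 (mod 7).
    So t ≡ 2 (mod 7).
    Then x = 3952 + 9724·2 = 23400, valid modulo lcm(9724, 7) = 68068: x ≡ 23400 (mod 68068).
Verify against each original: 23400 mod 4 = 0, 23400 mod 13 = 0, 23400 mod 17 = 8, 23400 mod 11 = 3, 23400 mod 7 = 6.

x ≡ 23400 (mod 68068).
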